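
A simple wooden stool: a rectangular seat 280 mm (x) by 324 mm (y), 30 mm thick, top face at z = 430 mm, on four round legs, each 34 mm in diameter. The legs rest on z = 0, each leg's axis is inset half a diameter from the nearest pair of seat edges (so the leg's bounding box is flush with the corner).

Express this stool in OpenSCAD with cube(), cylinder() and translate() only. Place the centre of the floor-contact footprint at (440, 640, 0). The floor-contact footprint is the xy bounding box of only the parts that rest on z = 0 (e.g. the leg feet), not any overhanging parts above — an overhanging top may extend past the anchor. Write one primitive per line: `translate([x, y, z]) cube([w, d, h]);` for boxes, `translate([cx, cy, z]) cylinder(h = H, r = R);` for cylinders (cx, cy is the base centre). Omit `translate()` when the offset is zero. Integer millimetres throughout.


translate([300, 478, 400]) cube([280, 324, 30]);
translate([317, 495, 0]) cylinder(h = 400, r = 17);
translate([563, 495, 0]) cylinder(h = 400, r = 17);
translate([317, 785, 0]) cylinder(h = 400, r = 17);
translate([563, 785, 0]) cylinder(h = 400, r = 17);


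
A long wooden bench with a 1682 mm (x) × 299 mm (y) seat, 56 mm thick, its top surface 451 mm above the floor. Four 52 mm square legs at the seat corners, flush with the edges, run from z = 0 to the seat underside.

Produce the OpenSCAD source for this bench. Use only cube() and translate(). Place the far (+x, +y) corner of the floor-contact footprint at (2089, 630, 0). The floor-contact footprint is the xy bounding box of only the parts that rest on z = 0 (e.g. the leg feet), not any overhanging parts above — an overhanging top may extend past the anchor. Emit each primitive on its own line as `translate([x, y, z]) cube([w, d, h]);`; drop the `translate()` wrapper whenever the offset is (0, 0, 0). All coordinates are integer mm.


translate([407, 331, 395]) cube([1682, 299, 56]);
translate([407, 331, 0]) cube([52, 52, 395]);
translate([407, 578, 0]) cube([52, 52, 395]);
translate([2037, 331, 0]) cube([52, 52, 395]);
translate([2037, 578, 0]) cube([52, 52, 395]);


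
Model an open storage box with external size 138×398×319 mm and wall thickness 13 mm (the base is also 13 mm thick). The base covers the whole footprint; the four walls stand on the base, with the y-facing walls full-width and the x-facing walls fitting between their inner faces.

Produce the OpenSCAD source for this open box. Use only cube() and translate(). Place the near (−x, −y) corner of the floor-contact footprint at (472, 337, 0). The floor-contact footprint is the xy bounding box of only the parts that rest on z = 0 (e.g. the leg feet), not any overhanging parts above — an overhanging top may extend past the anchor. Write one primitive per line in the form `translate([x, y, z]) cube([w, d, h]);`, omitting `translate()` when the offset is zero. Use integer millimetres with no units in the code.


translate([472, 337, 0]) cube([138, 398, 13]);
translate([472, 337, 13]) cube([138, 13, 306]);
translate([472, 722, 13]) cube([138, 13, 306]);
translate([472, 350, 13]) cube([13, 372, 306]);
translate([597, 350, 13]) cube([13, 372, 306]);


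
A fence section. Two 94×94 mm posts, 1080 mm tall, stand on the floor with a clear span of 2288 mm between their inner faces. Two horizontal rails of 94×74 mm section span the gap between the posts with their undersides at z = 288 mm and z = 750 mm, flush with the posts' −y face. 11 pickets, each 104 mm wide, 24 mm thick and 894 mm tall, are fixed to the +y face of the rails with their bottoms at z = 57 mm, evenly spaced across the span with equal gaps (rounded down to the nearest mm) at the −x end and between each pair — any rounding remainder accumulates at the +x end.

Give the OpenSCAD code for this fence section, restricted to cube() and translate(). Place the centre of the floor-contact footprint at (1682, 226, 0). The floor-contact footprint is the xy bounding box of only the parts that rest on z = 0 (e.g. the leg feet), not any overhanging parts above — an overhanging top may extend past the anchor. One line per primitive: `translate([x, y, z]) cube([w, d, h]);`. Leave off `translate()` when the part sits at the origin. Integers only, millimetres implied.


translate([444, 179, 0]) cube([94, 94, 1080]);
translate([2826, 179, 0]) cube([94, 94, 1080]);
translate([538, 179, 288]) cube([2288, 94, 74]);
translate([538, 179, 750]) cube([2288, 94, 74]);
translate([633, 273, 57]) cube([104, 24, 894]);
translate([832, 273, 57]) cube([104, 24, 894]);
translate([1031, 273, 57]) cube([104, 24, 894]);
translate([1230, 273, 57]) cube([104, 24, 894]);
translate([1429, 273, 57]) cube([104, 24, 894]);
translate([1628, 273, 57]) cube([104, 24, 894]);
translate([1827, 273, 57]) cube([104, 24, 894]);
translate([2026, 273, 57]) cube([104, 24, 894]);
translate([2225, 273, 57]) cube([104, 24, 894]);
translate([2424, 273, 57]) cube([104, 24, 894]);
translate([2623, 273, 57]) cube([104, 24, 894]);


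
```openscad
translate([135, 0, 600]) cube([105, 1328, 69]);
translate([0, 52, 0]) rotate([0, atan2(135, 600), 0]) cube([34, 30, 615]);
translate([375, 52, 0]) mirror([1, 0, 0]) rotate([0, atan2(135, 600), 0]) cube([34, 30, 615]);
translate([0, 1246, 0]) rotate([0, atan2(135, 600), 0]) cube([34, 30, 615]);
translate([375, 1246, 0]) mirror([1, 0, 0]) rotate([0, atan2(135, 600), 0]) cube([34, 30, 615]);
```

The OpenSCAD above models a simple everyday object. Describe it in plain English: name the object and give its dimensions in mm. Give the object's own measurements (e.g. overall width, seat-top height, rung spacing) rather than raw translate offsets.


A sawhorse. A 105×1328×69 mm beam (x, y, z) sits on two A-frame leg pairs. Each pair is two raked legs of 34×30 mm section (30 mm along y) splaying symmetrically in x. Each leg rises 600 mm vertically over 135 mm of horizontal reach and is 615 mm long along its own axis. Every leg's outer bottom edge rests on the floor and its outer top edge meets a bottom edge of the beam — the left legs (tilting toward +x) meet the beam's −x bottom edge, the right legs (their mirror images, tilting toward −x) meet its +x bottom edge — so the leg tops tuck under the beam, the beam's underside is 600 mm above the floor, and the feet are 375 mm apart outside-to-outside with the beam centred between them. The two leg pairs are set in 52 mm from either end of the beam.


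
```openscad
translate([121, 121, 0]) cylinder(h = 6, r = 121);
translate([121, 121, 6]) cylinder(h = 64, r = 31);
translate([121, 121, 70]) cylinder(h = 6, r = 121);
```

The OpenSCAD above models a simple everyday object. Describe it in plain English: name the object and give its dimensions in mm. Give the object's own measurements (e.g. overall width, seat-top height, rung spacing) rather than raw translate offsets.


A spool: two coaxial disc flanges of radius 121 mm and thickness 6 mm, joined by a core cylinder of radius 31 mm and height 64 mm. The lower flange rests on z = 0 and the three cylinders share a vertical axis.


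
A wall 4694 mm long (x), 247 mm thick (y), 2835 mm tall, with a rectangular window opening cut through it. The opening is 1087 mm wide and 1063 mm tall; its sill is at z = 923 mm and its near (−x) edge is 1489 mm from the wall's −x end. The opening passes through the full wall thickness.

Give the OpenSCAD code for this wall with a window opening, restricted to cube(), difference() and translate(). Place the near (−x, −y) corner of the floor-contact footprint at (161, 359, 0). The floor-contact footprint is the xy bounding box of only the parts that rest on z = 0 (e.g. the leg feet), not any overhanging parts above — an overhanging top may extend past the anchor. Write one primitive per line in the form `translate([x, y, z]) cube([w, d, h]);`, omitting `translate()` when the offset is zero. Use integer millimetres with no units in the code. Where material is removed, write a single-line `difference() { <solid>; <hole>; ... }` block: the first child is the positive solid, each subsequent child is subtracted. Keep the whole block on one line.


difference() { translate([161, 359, 0]) cube([4694, 247, 2835]); translate([1650, 359, 923]) cube([1087, 247, 1063]); }


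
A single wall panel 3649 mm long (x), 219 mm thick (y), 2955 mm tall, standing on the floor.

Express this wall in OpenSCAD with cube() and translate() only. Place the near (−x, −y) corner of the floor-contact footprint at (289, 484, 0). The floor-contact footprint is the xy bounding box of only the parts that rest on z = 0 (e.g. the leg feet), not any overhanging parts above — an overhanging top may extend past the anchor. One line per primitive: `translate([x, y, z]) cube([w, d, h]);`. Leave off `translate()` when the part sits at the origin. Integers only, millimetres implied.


translate([289, 484, 0]) cube([3649, 219, 2955]);


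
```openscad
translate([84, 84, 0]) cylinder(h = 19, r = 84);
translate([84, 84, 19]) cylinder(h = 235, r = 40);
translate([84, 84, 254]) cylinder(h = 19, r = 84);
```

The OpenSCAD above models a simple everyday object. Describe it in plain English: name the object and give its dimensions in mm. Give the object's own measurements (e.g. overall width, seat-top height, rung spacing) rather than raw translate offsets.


A spool: two coaxial disc flanges of radius 84 mm and thickness 19 mm, joined by a core cylinder of radius 40 mm and height 235 mm. The lower flange rests on z = 0 and the three cylinders share a vertical axis.


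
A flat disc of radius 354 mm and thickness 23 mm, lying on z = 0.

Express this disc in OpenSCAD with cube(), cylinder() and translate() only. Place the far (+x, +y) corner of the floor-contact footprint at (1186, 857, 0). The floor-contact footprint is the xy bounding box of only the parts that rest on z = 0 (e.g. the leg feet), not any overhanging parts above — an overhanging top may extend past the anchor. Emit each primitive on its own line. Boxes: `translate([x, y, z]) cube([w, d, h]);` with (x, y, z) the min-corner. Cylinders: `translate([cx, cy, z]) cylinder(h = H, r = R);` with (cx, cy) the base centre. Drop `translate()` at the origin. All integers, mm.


translate([832, 503, 0]) cylinder(h = 23, r = 354);


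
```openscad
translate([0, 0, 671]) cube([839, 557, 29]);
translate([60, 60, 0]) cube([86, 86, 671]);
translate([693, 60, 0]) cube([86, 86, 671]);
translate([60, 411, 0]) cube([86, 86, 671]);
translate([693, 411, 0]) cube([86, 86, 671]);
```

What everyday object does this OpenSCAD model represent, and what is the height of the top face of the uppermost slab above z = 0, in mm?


A table. The table height is 700 mm.

A 839×557×29 slab sits at z = 671 on four 86 mm square posts — a table. The top surface is at 671 + 29 = 700 mm.


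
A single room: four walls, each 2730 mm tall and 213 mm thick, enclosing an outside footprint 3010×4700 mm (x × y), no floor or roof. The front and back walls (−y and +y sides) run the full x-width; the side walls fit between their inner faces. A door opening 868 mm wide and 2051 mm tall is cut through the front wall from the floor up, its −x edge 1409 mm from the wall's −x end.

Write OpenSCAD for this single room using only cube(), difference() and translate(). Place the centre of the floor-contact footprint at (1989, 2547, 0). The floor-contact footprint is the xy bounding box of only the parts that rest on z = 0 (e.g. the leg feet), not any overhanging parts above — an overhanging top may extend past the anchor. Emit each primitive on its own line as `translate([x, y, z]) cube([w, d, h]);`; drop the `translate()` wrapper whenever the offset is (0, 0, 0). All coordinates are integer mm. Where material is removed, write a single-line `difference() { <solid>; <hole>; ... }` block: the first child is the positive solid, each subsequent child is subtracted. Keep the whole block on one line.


difference() { translate([484, 197, 0]) cube([3010, 213, 2730]); translate([1893, 197, 0]) cube([868, 213, 2051]); }
translate([484, 4684, 0]) cube([3010, 213, 2730]);
translate([484, 410, 0]) cube([213, 4274, 2730]);
translate([3281, 410, 0]) cube([213, 4274, 2730]);


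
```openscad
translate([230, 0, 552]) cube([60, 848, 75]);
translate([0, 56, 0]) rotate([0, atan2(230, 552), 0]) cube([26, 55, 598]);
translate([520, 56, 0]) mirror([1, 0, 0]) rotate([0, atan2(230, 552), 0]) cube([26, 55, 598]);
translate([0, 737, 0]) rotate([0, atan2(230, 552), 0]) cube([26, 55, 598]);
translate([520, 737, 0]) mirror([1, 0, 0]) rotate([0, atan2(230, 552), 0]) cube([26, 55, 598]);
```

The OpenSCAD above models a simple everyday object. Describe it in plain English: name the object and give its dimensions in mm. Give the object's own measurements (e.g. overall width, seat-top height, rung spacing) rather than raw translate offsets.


A sawhorse. A 60×848×75 mm beam (x, y, z) sits on two A-frame leg pairs. Each pair is two raked legs of 26×55 mm section (55 mm along y) splaying symmetrically in x. Each leg rises 552 mm vertically over 230 mm of horizontal reach and is 598 mm long along its own axis. Every leg's outer bottom edge rests on the floor and its outer top edge meets a bottom edge of the beam — the left legs (tilting toward +x) meet the beam's −x bottom edge, the right legs (their mirror images, tilting toward −x) meet its +x bottom edge — so the leg tops tuck under the beam, the beam's underside is 552 mm above the floor, and the feet are 520 mm apart outside-to-outside with the beam centred between them. The two leg pairs are set in 56 mm from either end of the beam.


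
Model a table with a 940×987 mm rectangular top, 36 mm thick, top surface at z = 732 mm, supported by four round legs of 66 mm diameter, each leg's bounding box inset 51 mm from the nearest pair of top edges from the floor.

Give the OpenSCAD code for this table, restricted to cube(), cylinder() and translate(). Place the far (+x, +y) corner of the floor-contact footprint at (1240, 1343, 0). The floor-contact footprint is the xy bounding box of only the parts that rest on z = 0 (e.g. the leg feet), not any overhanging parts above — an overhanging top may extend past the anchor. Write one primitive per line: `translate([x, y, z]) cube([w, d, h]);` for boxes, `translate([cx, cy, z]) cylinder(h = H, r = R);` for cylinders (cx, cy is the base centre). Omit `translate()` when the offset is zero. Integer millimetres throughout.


// leg_h = 732 - 36 = 696
translate([351, 407, 696]) cube([940, 987, 36]);
translate([435, 491, 0]) cylinder(h = 696, r = 33);
translate([1207, 491, 0]) cylinder(h = 696, r = 33);
translate([435, 1310, 0]) cylinder(h = 696, r = 33);
translate([1207, 1310, 0]) cylinder(h = 696, r = 33);


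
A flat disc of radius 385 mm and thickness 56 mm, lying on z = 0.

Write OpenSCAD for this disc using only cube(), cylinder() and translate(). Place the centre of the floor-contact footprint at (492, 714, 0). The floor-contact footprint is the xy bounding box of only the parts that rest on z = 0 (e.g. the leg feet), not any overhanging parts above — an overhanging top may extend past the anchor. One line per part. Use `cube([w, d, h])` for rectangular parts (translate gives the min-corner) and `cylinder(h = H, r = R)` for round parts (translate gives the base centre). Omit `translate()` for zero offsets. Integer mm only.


translate([492, 714, 0]) cylinder(h = 56, r = 385);


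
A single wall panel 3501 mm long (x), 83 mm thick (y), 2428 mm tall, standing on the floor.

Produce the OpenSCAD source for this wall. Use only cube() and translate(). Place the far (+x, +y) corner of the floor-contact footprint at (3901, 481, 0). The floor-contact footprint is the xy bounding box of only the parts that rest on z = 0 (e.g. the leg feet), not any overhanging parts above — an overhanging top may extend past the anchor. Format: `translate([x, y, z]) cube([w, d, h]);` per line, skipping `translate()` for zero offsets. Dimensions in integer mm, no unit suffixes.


translate([400, 398, 0]) cube([3501, 83, 2428]);


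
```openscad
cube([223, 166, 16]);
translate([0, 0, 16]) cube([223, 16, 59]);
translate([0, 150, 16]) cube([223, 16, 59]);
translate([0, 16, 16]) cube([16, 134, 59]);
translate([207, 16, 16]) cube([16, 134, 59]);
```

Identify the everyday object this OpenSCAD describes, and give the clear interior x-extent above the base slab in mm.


An open box. The internal width is 191 mm.

A 223×166 base slab with four walls standing on it — an open box. The base is 223 mm wide and the walls are 16 mm thick, so the internal width is 223 − 2 × 16 = 191 mm.


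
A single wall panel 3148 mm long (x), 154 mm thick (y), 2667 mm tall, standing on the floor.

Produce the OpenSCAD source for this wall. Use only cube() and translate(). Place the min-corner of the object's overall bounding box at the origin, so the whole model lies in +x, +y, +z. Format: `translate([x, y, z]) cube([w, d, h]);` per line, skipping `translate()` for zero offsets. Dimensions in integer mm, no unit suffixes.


cube([3148, 154, 2667]);


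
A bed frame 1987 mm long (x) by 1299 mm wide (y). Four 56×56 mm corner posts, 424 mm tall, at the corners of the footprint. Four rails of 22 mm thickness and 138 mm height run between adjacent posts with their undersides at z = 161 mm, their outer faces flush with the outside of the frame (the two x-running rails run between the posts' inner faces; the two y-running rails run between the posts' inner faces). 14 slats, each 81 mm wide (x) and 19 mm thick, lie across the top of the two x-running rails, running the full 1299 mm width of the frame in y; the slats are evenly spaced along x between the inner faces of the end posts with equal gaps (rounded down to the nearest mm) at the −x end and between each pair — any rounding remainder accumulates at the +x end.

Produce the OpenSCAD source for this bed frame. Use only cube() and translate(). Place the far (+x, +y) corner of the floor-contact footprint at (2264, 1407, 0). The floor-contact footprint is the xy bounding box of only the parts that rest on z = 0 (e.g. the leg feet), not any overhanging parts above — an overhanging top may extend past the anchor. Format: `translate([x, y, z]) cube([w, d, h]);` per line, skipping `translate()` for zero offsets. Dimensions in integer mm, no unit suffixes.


// slat z = rail_z + rail_h = 161 + 138 = 299
// slat gap = ⌊(1875 − 14·81) / 15⌋ = 49
translate([277, 108, 0]) cube([56, 56, 424]);
translate([277, 1351, 0]) cube([56, 56, 424]);
translate([2208, 108, 0]) cube([56, 56, 424]);
translate([2208, 1351, 0]) cube([56, 56, 424]);
translate([333, 108, 161]) cube([1875, 22, 138]);
translate([333, 1385, 161]) cube([1875, 22, 138]);
translate([277, 164, 161]) cube([22, 1187, 138]);
translate([2242, 164, 161]) cube([22, 1187, 138]);
translate([382, 108, 299]) cube([81, 1299, 19]);
translate([512, 108, 299]) cube([81, 1299, 19]);
translate([642, 108, 299]) cube([81, 1299, 19]);
translate([772, 108, 299]) cube([81, 1299, 19]);
translate([902, 108, 299]) cube([81, 1299, 19]);
translate([1032, 108, 299]) cube([81, 1299, 19]);
translate([1162, 108, 299]) cube([81, 1299, 19]);
translate([1292, 108, 299]) cube([81, 1299, 19]);
translate([1422, 108, 299]) cube([81, 1299, 19]);
translate([1552, 108, 299]) cube([81, 1299, 19]);
translate([1682, 108, 299]) cube([81, 1299, 19]);
translate([1812, 108, 299]) cube([81, 1299, 19]);
translate([1942, 108, 299]) cube([81, 1299, 19]);
translate([2072, 108, 299]) cube([81, 1299, 19]);


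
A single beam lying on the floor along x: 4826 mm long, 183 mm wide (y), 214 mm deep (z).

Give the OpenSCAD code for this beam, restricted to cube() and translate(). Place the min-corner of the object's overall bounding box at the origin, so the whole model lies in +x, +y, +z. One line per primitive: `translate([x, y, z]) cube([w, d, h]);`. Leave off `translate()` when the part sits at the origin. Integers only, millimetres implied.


cube([4826, 183, 214]);


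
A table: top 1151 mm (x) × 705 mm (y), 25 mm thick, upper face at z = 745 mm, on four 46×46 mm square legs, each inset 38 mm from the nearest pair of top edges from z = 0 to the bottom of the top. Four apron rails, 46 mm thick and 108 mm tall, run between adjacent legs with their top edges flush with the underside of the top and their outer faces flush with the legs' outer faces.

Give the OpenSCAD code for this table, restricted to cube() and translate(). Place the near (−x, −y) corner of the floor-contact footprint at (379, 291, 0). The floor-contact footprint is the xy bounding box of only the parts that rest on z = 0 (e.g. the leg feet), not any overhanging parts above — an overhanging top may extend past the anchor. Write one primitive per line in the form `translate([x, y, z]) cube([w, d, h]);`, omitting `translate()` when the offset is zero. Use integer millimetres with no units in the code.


translate([341, 253, 720]) cube([1151, 705, 25]);
translate([379, 291, 0]) cube([46, 46, 720]);
translate([1408, 291, 0]) cube([46, 46, 720]);
translate([379, 874, 0]) cube([46, 46, 720]);
translate([1408, 874, 0]) cube([46, 46, 720]);
translate([425, 291, 612]) cube([983, 46, 108]);
translate([425, 874, 612]) cube([983, 46, 108]);
translate([379, 337, 612]) cube([46, 537, 108]);
translate([1408, 337, 612]) cube([46, 537, 108]);


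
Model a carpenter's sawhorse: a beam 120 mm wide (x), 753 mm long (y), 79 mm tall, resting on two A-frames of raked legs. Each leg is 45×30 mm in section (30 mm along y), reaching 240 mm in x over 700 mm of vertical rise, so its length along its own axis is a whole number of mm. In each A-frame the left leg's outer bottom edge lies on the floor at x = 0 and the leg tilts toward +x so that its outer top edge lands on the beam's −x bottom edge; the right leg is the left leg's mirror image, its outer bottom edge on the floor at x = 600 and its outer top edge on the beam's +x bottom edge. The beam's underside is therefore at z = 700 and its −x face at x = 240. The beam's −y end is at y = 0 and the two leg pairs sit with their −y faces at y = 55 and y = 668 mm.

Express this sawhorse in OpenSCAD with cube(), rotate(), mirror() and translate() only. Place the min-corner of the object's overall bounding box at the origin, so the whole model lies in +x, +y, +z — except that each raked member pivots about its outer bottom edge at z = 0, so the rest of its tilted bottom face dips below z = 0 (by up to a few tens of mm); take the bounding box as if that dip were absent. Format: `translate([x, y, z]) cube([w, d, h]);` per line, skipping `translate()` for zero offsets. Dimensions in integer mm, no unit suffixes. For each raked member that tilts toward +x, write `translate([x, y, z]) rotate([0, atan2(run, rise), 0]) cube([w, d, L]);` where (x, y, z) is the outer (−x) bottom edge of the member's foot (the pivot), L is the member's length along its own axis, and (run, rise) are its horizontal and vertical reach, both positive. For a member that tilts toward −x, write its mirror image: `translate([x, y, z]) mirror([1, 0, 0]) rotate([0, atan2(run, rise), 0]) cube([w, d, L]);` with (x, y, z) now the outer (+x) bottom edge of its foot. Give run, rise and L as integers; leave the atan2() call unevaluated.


translate([240, 0, 700]) cube([120, 753, 79]);
translate([0, 55, 0]) rotate([0, atan2(240, 700), 0]) cube([45, 30, 740]);
translate([600, 55, 0]) mirror([1, 0, 0]) rotate([0, atan2(240, 700), 0]) cube([45, 30, 740]);
translate([0, 668, 0]) rotate([0, atan2(240, 700), 0]) cube([45, 30, 740]);
translate([600, 668, 0]) mirror([1, 0, 0]) rotate([0, atan2(240, 700), 0]) cube([45, 30, 740]);


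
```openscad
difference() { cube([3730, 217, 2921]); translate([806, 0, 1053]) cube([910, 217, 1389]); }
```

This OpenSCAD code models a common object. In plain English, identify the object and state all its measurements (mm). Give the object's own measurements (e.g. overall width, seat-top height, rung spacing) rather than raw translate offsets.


A wall 3730 mm long (x), 217 mm thick (y), 2921 mm tall, with a rectangular window opening cut through it. The opening is 910 mm wide and 1389 mm tall; its sill is at z = 1053 mm and its near (−x) edge is 806 mm from the wall's −x end. The opening passes through the full wall thickness.


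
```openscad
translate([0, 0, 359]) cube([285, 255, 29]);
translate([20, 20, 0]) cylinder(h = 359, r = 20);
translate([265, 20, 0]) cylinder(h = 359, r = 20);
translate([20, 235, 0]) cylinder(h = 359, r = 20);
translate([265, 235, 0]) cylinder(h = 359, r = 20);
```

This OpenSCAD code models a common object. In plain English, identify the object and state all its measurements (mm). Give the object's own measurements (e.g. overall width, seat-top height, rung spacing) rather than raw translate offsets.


A simple wooden stool: a rectangular seat 285 mm (x) by 255 mm (y), 29 mm thick, top face at z = 388 mm, on four round legs, each 40 mm in diameter. The legs rest on z = 0, each leg's axis is inset half a diameter from the nearest pair of seat edges (so the leg's bounding box is flush with the corner).


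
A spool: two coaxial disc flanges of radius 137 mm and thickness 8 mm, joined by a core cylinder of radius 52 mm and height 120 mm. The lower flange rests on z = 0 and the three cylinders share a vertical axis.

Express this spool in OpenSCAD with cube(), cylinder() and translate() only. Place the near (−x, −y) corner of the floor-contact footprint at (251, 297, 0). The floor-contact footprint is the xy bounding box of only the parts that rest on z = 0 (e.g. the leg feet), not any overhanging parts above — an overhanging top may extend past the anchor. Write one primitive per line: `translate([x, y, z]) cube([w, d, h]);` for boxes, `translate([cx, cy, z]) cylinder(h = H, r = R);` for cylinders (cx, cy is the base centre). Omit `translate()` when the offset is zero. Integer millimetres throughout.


translate([388, 434, 0]) cylinder(h = 8, r = 137);
translate([388, 434, 8]) cylinder(h = 120, r = 52);
translate([388, 434, 128]) cylinder(h = 8, r = 137);


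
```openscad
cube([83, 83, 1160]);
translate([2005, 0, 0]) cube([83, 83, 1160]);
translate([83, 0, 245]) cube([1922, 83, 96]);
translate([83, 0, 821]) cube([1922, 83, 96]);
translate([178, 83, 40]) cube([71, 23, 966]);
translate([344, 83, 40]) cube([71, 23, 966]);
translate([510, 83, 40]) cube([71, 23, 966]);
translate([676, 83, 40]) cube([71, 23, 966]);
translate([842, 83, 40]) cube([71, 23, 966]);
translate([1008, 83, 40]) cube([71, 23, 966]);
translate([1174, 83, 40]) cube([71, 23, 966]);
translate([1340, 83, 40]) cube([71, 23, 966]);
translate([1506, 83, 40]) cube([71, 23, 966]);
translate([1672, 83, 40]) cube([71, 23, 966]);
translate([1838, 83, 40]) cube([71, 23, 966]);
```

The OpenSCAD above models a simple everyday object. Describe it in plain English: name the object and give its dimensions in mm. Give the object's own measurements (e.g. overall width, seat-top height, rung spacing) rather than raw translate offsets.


A fence section. Two 83×83 mm posts, 1160 mm tall, stand on the floor with a clear span of 1922 mm between their inner faces. Two horizontal rails of 83×96 mm section span the gap between the posts with their undersides at z = 245 mm and z = 821 mm, flush with the posts' −y face. 11 pickets, each 71 mm wide, 23 mm thick and 966 mm tall, are fixed to the +y face of the rails with their bottoms at z = 40 mm, spaced across the span with a 95 mm gap after the −x post and between neighbouring pickets, with 96 mm left before the +x post.


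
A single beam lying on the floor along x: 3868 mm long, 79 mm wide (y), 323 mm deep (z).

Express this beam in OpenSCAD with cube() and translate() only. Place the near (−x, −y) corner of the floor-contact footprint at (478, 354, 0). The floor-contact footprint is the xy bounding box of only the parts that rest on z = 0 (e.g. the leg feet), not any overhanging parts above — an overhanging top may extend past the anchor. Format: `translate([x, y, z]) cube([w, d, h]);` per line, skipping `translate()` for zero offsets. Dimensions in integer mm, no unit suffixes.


translate([478, 354, 0]) cube([3868, 79, 323]);


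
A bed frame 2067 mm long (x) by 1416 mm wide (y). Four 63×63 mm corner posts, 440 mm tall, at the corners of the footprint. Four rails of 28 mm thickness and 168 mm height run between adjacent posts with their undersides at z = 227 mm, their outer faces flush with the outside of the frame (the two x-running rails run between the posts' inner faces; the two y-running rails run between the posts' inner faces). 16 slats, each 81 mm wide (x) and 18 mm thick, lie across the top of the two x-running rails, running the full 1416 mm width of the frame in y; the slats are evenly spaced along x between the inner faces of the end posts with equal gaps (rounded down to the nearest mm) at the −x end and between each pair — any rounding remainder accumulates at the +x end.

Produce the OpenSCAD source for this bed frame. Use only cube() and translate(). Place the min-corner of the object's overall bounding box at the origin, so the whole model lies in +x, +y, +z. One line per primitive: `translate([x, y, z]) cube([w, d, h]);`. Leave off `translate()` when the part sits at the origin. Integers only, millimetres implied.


cube([63, 63, 440]);
translate([0, 1353, 0]) cube([63, 63, 440]);
translate([2004, 0, 0]) cube([63, 63, 440]);
translate([2004, 1353, 0]) cube([63, 63, 440]);
translate([63, 0, 227]) cube([1941, 28, 168]);
translate([63, 1388, 227]) cube([1941, 28, 168]);
translate([0, 63, 227]) cube([28, 1290, 168]);
translate([2039, 63, 227]) cube([28, 1290, 168]);
translate([100, 0, 395]) cube([81, 1416, 18]);
translate([218, 0, 395]) cube([81, 1416, 18]);
translate([336, 0, 395]) cube([81, 1416, 18]);
translate([454, 0, 395]) cube([81, 1416, 18]);
translate([572, 0, 395]) cube([81, 1416, 18]);
translate([690, 0, 395]) cube([81, 1416, 18]);
translate([808, 0, 395]) cube([81, 1416, 18]);
translate([926, 0, 395]) cube([81, 1416, 18]);
translate([1044, 0, 395]) cube([81, 1416, 18]);
translate([1162, 0, 395]) cube([81, 1416, 18]);
translate([1280, 0, 395]) cube([81, 1416, 18]);
translate([1398, 0, 395]) cube([81, 1416, 18]);
translate([1516, 0, 395]) cube([81, 1416, 18]);
translate([1634, 0, 395]) cube([81, 1416, 18]);
translate([1752, 0, 395]) cube([81, 1416, 18]);
translate([1870, 0, 395]) cube([81, 1416, 18]);


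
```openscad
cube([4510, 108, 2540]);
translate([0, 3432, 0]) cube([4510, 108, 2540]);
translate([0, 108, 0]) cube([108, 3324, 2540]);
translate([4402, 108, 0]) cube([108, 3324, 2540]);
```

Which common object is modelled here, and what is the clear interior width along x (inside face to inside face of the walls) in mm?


A house (or room) frame. The interior width is 4294 mm.

Four 2540 mm walls enclosing a rectangle with no floor or roof — a room or house frame. Outside width is 4510 mm and wall thickness is 108 mm, so the interior width is 4510 − 2 × 108 = 4294 mm.


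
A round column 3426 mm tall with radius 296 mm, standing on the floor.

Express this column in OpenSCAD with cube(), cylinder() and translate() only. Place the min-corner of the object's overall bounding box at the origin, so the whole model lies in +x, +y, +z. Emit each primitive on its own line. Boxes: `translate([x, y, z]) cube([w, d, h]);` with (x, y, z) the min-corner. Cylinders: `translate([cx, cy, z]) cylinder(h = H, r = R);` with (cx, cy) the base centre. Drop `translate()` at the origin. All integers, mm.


translate([296, 296, 0]) cylinder(h = 3426, r = 296);


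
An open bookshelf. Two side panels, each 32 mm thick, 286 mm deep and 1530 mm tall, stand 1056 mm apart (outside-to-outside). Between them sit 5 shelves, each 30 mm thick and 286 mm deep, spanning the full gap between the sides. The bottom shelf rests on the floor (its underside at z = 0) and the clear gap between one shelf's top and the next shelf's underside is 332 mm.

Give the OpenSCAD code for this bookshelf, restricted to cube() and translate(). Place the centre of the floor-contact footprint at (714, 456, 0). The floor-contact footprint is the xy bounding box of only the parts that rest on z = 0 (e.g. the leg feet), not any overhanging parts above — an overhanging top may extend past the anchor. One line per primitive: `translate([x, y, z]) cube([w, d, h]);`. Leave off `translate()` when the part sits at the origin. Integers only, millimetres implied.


translate([186, 313, 0]) cube([32, 286, 1530]);
translate([1210, 313, 0]) cube([32, 286, 1530]);
translate([218, 313, 0]) cube([992, 286, 30]);
translate([218, 313, 362]) cube([992, 286, 30]);
translate([218, 313, 724]) cube([992, 286, 30]);
translate([218, 313, 1086]) cube([992, 286, 30]);
translate([218, 313, 1448]) cube([992, 286, 30]);


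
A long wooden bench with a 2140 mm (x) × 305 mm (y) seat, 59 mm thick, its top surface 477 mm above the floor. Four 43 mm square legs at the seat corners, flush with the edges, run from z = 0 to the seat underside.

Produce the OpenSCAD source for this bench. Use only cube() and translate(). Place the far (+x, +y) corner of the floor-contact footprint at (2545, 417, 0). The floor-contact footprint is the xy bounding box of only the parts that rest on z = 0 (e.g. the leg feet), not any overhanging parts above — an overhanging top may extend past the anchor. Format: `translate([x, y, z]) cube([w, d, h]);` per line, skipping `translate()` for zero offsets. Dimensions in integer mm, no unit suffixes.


// leg_h = 477 − 59 = 418
translate([405, 112, 418]) cube([2140, 305, 59]);
translate([405, 112, 0]) cube([43, 43, 418]);
translate([405, 374, 0]) cube([43, 43, 418]);
translate([2502, 112, 0]) cube([43, 43, 418]);
translate([2502, 374, 0]) cube([43, 43, 418]);


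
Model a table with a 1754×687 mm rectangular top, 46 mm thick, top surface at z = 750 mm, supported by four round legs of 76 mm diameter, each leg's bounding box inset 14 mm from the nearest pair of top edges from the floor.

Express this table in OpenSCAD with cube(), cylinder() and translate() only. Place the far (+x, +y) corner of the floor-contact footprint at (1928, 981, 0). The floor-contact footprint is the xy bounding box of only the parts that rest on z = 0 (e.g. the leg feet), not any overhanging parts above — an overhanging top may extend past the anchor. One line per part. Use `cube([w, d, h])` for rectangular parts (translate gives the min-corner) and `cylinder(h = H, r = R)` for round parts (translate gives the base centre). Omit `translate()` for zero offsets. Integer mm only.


translate([188, 308, 704]) cube([1754, 687, 46]);
translate([240, 360, 0]) cylinder(h = 704, r = 38);
translate([1890, 360, 0]) cylinder(h = 704, r = 38);
translate([240, 943, 0]) cylinder(h = 704, r = 38);
translate([1890, 943, 0]) cylinder(h = 704, r = 38);


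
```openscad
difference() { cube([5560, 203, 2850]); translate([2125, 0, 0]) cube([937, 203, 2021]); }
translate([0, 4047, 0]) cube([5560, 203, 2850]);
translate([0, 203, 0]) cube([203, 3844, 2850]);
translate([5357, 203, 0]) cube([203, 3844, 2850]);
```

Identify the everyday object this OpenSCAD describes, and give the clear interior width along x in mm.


A single room. The interior width is 5154 mm.

Four walls enclosing a rectangle with a door in the front wall — a room. Outside width 5560 minus two 203 mm walls gives 5154 mm.


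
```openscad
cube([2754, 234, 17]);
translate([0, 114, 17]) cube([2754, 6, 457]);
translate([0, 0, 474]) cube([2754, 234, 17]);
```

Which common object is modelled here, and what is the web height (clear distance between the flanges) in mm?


An I-beam. The web height is 457 mm.

Two wide flanges with a thin centred web — an I-beam. Overall 491 mm minus two 17 mm flanges gives a web of 491 − 2·17 = 457 mm.


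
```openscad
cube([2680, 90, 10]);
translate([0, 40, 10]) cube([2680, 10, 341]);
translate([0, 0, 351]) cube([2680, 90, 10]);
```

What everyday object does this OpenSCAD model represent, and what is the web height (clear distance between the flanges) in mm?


An I-beam. The web height is 341 mm.

Two wide flanges with a thin centred web — an I-beam. Overall 361 mm minus two 10 mm flanges gives a web of 361 − 2·10 = 341 mm.


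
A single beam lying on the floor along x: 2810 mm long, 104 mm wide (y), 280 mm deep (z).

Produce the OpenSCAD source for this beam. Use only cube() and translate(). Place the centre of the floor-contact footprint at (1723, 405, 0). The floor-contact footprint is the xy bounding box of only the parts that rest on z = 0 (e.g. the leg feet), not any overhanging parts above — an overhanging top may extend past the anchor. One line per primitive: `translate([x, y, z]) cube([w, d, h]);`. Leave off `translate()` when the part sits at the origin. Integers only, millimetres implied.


translate([318, 353, 0]) cube([2810, 104, 280]);


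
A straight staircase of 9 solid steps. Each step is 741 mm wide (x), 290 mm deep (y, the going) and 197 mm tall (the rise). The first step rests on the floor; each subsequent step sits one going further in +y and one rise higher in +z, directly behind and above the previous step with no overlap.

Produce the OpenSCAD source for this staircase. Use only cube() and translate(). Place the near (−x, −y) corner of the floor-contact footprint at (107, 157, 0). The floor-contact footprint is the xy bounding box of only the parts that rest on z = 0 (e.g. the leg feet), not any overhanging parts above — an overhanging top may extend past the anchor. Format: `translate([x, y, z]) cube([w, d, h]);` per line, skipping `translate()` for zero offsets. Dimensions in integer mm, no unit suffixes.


translate([107, 157, 0]) cube([741, 290, 197]);
translate([107, 447, 197]) cube([741, 290, 197]);
translate([107, 737, 394]) cube([741, 290, 197]);
translate([107, 1027, 591]) cube([741, 290, 197]);
translate([107, 1317, 788]) cube([741, 290, 197]);
translate([107, 1607, 985]) cube([741, 290, 197]);
translate([107, 1897, 1182]) cube([741, 290, 197]);
translate([107, 2187, 1379]) cube([741, 290, 197]);
translate([107, 2477, 1576]) cube([741, 290, 197]);


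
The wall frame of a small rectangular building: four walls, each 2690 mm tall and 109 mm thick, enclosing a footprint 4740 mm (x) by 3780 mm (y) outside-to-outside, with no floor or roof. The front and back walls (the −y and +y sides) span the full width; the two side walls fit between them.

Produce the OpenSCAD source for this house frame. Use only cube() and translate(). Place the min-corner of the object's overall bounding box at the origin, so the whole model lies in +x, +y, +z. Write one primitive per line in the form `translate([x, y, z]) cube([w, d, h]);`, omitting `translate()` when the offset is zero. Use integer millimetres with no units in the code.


cube([4740, 109, 2690]);
translate([0, 3671, 0]) cube([4740, 109, 2690]);
translate([0, 109, 0]) cube([109, 3562, 2690]);
translate([4631, 109, 0]) cube([109, 3562, 2690]);


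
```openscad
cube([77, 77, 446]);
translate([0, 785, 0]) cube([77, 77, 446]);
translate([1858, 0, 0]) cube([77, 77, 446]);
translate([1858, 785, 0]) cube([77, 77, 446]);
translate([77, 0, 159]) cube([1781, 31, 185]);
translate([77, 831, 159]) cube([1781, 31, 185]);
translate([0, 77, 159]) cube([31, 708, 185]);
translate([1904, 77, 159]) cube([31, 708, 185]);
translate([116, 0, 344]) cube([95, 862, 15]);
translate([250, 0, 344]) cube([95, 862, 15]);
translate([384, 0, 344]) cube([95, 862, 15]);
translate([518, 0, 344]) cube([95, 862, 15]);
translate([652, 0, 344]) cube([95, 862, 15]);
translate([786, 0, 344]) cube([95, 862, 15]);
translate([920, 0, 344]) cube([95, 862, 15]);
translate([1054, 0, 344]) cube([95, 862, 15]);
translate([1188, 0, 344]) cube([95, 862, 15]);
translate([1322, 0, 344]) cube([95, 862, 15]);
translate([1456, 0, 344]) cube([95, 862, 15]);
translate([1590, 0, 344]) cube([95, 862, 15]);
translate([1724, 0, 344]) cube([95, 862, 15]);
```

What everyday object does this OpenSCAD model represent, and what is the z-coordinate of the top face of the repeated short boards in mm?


A bed frame. The slat-top height is 359 mm.

Four posts, four rails, and a row of slats — a bed frame. Slats sit on the rails at z = 159 + 185 = 344; with slat thickness 15, the top is 359 mm.
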